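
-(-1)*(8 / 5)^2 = 64 / 25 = 2.56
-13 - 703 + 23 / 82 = -58689 / 82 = -715.72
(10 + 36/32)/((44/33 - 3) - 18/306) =-4539/704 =-6.45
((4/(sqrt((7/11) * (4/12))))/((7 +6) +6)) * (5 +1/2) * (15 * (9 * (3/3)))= 2970 * sqrt(231)/133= 339.40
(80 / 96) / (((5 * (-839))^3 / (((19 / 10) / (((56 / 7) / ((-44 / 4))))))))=209 / 7087076628000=0.00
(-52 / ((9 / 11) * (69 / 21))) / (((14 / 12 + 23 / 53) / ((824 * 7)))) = -2448077632 / 35121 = -69704.10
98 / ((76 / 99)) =4851 / 38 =127.66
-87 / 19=-4.58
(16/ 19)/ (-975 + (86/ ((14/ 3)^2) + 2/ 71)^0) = -8/ 9253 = -0.00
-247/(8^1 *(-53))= 0.58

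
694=694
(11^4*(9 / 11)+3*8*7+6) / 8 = 12153 / 8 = 1519.12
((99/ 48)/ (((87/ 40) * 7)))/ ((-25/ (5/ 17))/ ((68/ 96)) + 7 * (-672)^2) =55/ 1283353008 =0.00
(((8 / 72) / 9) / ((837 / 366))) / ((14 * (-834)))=-0.00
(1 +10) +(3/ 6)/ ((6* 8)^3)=2433025/ 221184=11.00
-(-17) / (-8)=-17 / 8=-2.12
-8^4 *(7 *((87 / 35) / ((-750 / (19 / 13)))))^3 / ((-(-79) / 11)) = 942144338432 / 42373779296875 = 0.02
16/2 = 8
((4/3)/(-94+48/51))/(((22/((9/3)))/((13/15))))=-221/130515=-0.00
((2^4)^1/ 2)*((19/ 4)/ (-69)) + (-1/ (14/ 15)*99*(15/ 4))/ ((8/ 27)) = -41515349/ 30912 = -1343.02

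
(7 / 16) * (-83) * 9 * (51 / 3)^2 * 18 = -13600629 / 8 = -1700078.62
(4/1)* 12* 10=480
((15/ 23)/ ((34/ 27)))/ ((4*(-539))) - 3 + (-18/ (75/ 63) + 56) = 1596624299/ 42149800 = 37.88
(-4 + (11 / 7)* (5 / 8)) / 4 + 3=503 / 224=2.25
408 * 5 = 2040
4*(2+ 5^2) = 108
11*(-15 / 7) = -165 / 7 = -23.57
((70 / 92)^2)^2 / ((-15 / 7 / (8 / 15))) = -420175 / 5037138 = -0.08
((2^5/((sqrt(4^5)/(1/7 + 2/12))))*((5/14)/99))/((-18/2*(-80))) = 13/8382528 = 0.00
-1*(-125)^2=-15625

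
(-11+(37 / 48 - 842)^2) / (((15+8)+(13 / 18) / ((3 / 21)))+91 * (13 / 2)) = 1630438297 / 1427456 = 1142.20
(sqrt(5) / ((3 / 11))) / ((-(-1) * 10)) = 11 * sqrt(5) / 30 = 0.82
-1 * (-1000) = 1000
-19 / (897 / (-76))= 1444 / 897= 1.61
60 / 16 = 15 / 4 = 3.75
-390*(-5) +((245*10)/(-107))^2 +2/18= 254963899/103041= 2474.39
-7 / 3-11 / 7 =-82 / 21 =-3.90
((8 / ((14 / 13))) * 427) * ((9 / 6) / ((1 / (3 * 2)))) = 28548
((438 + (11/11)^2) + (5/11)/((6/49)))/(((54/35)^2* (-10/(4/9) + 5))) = -1022665/96228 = -10.63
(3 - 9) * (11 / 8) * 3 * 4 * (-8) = 792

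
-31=-31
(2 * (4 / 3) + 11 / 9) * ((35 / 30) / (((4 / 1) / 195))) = 15925 / 72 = 221.18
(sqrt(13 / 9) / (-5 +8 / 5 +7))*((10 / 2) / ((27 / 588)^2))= 480200*sqrt(13) / 2187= 791.67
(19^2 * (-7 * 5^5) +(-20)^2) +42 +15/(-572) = -4516759691/572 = -7896433.03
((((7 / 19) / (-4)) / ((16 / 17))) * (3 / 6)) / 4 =-119 / 9728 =-0.01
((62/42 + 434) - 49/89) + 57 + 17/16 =14742317/29904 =492.99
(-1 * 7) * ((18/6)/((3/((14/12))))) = -49/6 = -8.17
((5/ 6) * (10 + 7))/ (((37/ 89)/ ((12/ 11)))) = 15130/ 407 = 37.17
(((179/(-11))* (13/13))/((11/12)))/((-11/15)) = 32220/1331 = 24.21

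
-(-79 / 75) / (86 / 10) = 79 / 645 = 0.12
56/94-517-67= -27420/47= -583.40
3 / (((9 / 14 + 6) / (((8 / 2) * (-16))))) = -896 / 31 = -28.90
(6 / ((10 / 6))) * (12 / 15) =72 / 25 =2.88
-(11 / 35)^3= -1331 / 42875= -0.03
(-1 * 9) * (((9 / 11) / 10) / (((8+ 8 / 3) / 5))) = -243 / 704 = -0.35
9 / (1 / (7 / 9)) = 7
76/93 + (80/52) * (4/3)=1156/403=2.87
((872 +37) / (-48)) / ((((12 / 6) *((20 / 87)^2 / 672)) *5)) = -48161547 / 2000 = -24080.77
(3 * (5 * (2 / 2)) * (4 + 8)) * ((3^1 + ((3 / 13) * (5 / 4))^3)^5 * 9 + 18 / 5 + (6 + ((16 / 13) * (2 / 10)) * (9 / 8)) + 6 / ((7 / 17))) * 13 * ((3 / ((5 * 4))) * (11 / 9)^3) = 1474183.68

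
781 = 781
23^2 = 529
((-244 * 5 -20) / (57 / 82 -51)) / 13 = 20336 / 10725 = 1.90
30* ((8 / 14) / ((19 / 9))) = 1080 / 133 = 8.12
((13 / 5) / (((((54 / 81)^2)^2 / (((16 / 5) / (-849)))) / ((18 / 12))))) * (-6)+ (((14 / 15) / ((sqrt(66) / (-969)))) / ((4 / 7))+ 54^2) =20633859 / 7075 -15827 * sqrt(66) / 660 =2721.63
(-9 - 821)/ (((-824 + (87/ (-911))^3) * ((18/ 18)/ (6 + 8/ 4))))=5020225325840/ 622992476047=8.06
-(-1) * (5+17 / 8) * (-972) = -13851 / 2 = -6925.50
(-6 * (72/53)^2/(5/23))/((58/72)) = -25754112/407305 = -63.23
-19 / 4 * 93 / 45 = -589 / 60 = -9.82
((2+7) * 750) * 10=67500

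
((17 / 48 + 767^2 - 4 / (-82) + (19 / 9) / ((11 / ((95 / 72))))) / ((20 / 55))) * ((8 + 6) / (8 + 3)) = 2406970656125 / 1168992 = 2059013.80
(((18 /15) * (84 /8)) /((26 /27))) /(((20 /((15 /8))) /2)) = 5103 /2080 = 2.45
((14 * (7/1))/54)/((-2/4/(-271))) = 26558/27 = 983.63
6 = 6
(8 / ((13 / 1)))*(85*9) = 6120 / 13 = 470.77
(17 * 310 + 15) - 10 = 5275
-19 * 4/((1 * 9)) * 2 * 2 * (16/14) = -38.60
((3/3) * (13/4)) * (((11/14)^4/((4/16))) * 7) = 190333/5488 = 34.68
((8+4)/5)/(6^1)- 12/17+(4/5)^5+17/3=906599/159375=5.69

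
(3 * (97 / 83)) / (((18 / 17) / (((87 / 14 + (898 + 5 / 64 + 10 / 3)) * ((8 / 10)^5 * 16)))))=257475968128 / 16340625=15756.80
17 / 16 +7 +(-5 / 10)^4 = 8.12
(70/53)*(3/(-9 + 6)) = -70/53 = -1.32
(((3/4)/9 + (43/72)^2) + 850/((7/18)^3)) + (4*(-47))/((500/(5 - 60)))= 643391963479/44452800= 14473.60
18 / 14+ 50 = 359 / 7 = 51.29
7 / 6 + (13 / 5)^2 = 1189 / 150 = 7.93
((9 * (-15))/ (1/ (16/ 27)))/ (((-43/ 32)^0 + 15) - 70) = 40/ 27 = 1.48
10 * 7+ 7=77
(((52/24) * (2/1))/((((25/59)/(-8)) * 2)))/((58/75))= -1534/29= -52.90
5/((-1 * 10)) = -1/2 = -0.50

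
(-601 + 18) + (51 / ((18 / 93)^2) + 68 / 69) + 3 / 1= 71981 / 92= 782.40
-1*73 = -73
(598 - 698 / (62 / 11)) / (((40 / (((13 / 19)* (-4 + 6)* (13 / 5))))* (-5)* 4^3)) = -2484131 / 18848000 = -0.13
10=10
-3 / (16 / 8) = -3 / 2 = -1.50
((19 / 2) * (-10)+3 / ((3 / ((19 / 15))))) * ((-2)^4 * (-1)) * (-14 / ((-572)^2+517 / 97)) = -30549568 / 476060475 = -0.06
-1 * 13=-13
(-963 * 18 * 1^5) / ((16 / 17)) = -147339 / 8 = -18417.38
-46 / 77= -0.60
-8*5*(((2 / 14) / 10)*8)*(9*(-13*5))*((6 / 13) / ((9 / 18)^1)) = 17280 / 7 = 2468.57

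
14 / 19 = 0.74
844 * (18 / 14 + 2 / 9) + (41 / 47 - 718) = 1645045 / 2961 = 555.57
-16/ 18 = -8/ 9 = -0.89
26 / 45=0.58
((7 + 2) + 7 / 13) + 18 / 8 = 613 / 52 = 11.79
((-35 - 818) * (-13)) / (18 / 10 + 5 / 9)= 499005 / 106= 4707.59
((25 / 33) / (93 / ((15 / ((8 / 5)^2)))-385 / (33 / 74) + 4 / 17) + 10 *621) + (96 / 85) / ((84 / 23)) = 6210.31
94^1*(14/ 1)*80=105280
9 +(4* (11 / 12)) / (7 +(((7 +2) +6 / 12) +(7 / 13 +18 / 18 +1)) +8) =19267 / 2109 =9.14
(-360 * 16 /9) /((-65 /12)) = 1536 /13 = 118.15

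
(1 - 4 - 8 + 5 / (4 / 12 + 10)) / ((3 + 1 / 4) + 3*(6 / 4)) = -1304 / 961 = -1.36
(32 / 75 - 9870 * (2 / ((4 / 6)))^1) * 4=-8882872 / 75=-118438.29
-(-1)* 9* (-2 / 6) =-3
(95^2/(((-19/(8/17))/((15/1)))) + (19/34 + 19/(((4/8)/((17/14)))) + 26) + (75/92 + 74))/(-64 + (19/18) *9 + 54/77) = 77204567/1295774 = 59.58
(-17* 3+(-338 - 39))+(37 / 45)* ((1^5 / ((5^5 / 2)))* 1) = -60187426 / 140625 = -428.00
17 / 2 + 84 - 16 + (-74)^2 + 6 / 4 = 5554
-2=-2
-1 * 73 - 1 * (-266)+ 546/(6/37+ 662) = 339193/1750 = 193.82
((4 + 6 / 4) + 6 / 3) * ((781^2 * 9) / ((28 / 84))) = 123517102.50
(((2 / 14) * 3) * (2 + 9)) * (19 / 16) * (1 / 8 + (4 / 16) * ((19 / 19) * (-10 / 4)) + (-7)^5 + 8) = -21066573 / 224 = -94047.20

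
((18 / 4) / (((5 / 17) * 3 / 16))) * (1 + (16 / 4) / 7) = 4488 / 35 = 128.23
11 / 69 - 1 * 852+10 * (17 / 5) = -56431 / 69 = -817.84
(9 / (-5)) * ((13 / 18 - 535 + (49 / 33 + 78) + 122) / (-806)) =-0.74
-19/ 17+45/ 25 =58/ 85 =0.68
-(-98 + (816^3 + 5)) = -543338403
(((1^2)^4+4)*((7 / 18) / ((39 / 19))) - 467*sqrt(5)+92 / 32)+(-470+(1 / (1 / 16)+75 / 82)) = -467*sqrt(5) - 51722759 / 115128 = -1493.51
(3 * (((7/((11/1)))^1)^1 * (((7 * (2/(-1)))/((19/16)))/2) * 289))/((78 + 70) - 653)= 679728/105545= 6.44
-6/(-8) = 3/4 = 0.75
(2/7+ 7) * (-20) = -1020/7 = -145.71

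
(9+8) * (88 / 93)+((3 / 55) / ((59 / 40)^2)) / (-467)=26751228632 / 1663016421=16.09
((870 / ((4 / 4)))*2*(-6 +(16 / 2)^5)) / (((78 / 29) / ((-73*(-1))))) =20113574660 / 13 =1547198050.77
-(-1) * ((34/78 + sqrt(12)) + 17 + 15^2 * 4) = 2 * sqrt(3) + 35780/39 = 920.90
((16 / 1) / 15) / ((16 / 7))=7 / 15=0.47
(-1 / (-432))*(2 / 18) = 1 / 3888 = 0.00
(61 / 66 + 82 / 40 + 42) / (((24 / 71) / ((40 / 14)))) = 2107493 / 5544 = 380.14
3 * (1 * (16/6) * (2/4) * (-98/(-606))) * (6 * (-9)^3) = -285768/101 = -2829.39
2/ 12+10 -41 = -30.83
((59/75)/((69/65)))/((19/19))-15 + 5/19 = -275227/19665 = -14.00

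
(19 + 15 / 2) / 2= 53 / 4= 13.25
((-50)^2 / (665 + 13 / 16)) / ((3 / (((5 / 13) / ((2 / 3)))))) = 100000 / 138489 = 0.72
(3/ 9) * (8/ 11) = 8/ 33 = 0.24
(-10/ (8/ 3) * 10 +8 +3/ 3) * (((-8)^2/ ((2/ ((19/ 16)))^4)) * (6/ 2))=-22284891/ 32768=-680.08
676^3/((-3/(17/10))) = -2625784096/15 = -175052273.07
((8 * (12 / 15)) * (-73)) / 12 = -584 / 15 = -38.93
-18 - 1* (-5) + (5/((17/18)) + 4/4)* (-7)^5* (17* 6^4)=-2330660317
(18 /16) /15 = 3 /40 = 0.08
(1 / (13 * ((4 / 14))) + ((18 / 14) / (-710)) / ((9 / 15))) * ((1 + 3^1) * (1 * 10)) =68800 / 6461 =10.65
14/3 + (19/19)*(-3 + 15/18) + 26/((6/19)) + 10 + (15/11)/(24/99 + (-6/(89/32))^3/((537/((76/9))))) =117196206617/1056175368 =110.96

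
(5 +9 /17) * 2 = 188 /17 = 11.06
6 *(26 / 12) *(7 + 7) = 182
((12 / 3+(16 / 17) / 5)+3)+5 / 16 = 10201 / 1360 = 7.50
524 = 524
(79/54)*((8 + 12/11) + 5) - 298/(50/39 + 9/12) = -23732207/188298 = -126.04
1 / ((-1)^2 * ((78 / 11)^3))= 0.00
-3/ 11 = -0.27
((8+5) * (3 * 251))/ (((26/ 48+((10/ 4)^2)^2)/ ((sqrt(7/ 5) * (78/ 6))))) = 6108336 * sqrt(35)/ 9505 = 3801.94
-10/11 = -0.91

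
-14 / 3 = -4.67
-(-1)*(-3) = -3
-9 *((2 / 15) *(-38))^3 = 438976 / 375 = 1170.60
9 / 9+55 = 56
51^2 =2601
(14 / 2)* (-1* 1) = -7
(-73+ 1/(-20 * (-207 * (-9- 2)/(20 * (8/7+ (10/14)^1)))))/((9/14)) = -113.56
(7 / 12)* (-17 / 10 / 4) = -119 / 480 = -0.25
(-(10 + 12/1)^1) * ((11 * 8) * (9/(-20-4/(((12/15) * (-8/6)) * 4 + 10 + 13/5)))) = 27225/32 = 850.78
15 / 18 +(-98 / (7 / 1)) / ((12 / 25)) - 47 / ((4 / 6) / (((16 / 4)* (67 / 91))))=-64417 / 273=-235.96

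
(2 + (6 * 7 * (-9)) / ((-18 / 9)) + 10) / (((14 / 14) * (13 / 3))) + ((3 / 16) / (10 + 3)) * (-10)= 4809 / 104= 46.24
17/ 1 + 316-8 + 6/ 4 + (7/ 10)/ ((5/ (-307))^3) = -101066488/ 625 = -161706.38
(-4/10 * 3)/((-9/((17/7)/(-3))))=-34/315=-0.11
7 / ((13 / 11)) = 77 / 13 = 5.92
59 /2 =29.50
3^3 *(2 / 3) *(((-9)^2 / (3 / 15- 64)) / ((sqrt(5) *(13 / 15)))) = -21870 *sqrt(5) / 4147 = -11.79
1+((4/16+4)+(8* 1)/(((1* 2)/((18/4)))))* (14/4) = 631/8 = 78.88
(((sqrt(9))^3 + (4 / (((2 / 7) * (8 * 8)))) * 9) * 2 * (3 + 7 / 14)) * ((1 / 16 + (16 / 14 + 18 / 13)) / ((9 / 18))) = 3495717 / 3328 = 1050.40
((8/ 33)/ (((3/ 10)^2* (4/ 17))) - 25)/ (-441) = 575/ 18711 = 0.03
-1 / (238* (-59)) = 1 / 14042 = 0.00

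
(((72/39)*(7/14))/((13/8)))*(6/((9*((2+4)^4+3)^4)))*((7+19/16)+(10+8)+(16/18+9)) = 20780/4330776967032321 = 0.00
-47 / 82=-0.57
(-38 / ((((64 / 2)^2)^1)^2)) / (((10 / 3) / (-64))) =57 / 81920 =0.00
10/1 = 10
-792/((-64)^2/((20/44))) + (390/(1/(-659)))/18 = -21931655/1536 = -14278.42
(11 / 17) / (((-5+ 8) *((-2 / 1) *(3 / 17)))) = -11 / 18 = -0.61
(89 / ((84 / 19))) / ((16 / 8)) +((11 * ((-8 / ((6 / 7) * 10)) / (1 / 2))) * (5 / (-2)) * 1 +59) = 20227 / 168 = 120.40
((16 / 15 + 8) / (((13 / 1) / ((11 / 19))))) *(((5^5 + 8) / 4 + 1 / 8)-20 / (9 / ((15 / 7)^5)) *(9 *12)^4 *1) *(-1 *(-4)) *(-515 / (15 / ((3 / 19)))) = 119601210373.09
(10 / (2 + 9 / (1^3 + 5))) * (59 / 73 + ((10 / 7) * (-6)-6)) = -140660 / 3577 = -39.32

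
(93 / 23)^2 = 8649 / 529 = 16.35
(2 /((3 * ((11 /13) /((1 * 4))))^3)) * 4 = 31.30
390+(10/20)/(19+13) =24961/64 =390.02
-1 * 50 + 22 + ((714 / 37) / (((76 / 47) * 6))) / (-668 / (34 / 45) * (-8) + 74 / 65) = -87923135889 / 3140143528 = -28.00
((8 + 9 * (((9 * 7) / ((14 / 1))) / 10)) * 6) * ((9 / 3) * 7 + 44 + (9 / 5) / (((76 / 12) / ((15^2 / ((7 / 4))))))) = 1952823 / 266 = 7341.44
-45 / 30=-3 / 2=-1.50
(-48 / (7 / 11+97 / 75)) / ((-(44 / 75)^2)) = 1265625 / 17512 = 72.27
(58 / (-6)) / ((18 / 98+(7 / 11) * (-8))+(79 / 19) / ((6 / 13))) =-593978 / 252023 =-2.36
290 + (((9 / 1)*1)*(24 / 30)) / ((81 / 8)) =13082 / 45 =290.71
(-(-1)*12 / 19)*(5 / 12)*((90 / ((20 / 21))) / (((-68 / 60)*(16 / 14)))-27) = -7155 / 272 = -26.31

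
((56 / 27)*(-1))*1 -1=-83 / 27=-3.07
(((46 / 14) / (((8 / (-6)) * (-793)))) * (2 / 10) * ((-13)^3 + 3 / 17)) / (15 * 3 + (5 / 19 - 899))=8160101 / 5102423690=0.00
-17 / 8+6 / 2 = 7 / 8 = 0.88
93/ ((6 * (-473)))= -31/ 946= -0.03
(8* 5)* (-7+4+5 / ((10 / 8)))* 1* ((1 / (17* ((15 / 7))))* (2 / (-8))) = -14 / 51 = -0.27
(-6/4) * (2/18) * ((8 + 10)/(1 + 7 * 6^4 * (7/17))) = -51/63521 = -0.00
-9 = -9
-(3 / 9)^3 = -1 / 27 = -0.04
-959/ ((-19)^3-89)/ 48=959/ 333504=0.00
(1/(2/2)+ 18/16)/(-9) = -17/72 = -0.24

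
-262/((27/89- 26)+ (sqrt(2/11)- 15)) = 1037651*sqrt(22)/72145941+ 464517878/72145941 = 6.51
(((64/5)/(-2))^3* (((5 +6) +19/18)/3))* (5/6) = -1777664/2025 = -877.86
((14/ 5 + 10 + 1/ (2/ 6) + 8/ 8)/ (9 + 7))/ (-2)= -21/ 40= -0.52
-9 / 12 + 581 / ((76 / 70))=40613 / 76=534.38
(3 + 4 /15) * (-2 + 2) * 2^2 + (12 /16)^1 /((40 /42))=63 /80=0.79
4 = 4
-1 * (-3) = 3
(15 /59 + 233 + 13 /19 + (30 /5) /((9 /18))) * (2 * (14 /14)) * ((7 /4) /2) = 1929879 /4484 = 430.39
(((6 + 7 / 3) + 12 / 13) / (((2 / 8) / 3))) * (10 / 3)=14440 / 39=370.26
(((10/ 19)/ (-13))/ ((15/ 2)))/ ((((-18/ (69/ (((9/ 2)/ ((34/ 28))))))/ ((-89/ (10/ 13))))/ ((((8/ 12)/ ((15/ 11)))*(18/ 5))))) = -1531156/ 1346625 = -1.14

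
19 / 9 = 2.11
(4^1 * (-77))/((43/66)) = -20328/43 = -472.74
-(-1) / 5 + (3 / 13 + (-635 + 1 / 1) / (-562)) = 28473 / 18265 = 1.56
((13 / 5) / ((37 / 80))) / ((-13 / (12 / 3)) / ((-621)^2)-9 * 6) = -0.10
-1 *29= -29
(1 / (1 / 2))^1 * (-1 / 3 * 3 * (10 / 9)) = -2.22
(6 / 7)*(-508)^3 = -786579072 / 7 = -112368438.86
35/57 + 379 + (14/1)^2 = 32810/57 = 575.61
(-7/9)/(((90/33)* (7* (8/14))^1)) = -77/1080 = -0.07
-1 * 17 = -17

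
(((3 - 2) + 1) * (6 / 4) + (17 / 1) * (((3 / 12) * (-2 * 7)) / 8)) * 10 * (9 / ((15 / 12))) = -639 / 2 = -319.50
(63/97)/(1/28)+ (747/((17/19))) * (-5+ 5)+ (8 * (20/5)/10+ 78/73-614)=-20943684/35405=-591.55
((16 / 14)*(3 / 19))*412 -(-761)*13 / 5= 1365209 / 665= 2052.95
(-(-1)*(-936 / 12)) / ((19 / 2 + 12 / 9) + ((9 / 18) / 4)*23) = -1872 / 329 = -5.69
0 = 0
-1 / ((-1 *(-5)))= -1 / 5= -0.20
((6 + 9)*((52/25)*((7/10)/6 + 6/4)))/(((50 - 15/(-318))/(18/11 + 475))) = 700810838/1458875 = 480.38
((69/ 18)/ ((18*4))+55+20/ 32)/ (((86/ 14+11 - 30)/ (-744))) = 5219501/ 1620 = 3221.91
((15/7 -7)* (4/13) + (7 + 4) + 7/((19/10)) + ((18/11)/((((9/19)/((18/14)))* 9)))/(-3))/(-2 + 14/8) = -52.10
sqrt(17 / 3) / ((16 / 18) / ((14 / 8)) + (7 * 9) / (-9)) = -21 * sqrt(51) / 409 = -0.37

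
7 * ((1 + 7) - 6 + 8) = 70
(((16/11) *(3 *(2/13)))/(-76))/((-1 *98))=12/133133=0.00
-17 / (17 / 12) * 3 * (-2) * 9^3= 52488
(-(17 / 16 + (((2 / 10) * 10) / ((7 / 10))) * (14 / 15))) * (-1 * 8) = 179 / 6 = 29.83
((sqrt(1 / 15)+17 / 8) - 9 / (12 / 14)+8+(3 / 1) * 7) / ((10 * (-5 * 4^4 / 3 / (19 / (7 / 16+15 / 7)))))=-13167 / 369920 - 133 * sqrt(15) / 1156000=-0.04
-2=-2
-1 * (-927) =927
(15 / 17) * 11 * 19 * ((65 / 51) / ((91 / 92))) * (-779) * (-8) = 2995722400 / 2023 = 1480831.64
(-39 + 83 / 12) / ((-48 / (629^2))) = 152321785 / 576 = 264447.54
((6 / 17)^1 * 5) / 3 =10 / 17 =0.59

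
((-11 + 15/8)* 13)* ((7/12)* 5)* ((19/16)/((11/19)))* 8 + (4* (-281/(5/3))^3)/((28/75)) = -3796172221477/73920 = -51355143.69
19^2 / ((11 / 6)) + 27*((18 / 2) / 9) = 2463 / 11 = 223.91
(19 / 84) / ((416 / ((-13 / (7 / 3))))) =-0.00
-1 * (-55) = 55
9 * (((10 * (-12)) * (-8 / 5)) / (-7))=-1728 / 7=-246.86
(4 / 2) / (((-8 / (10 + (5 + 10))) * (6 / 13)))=-325 / 24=-13.54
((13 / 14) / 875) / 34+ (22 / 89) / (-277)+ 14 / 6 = 71849293967 / 30803923500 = 2.33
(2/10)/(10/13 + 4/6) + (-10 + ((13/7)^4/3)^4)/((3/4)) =102204662307918214771/323024085136521720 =316.40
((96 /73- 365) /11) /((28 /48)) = -318588 /5621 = -56.68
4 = 4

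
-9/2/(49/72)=-324/49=-6.61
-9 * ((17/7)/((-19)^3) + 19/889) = -1153458/6097651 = -0.19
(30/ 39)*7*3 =16.15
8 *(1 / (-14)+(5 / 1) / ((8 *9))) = -1 / 63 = -0.02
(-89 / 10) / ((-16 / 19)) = 10.57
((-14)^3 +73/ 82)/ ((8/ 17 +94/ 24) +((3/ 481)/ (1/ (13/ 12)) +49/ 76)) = -16129189110/ 29627297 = -544.40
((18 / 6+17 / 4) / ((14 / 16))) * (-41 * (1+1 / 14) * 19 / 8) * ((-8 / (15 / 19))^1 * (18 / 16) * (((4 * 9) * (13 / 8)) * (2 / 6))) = 150659379 / 784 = 192167.58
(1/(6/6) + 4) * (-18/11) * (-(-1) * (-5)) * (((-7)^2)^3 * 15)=794130750/11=72193704.55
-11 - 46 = -57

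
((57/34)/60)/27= 19/18360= 0.00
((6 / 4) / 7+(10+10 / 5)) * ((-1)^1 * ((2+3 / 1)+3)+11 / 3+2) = -57 / 2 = -28.50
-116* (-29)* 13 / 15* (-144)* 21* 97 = -4275940032 / 5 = -855188006.40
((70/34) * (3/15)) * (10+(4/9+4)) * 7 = 6370/153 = 41.63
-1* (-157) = 157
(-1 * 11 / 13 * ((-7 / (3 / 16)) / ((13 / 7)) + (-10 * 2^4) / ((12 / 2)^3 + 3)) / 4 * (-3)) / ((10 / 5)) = -81554 / 12337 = -6.61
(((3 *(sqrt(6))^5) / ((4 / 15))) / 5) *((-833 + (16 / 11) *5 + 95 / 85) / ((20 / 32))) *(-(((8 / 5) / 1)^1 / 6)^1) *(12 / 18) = 88820352 *sqrt(6) / 4675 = 46537.87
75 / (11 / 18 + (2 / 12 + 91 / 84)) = 2700 / 67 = 40.30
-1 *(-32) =32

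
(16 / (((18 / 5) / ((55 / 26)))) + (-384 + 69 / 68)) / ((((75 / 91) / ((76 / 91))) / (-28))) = 1581226892 / 149175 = 10599.81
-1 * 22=-22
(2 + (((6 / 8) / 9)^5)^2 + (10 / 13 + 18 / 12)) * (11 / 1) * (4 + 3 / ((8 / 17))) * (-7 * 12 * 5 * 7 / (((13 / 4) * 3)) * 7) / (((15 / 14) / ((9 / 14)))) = -1076143882401881755 / 1744005758976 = -617052.94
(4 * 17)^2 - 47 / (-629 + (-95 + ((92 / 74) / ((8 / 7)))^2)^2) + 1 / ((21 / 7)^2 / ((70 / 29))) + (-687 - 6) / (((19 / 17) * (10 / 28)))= 280791126037947947212 / 97222970094307515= 2888.12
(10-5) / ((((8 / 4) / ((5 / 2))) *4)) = 25 / 16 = 1.56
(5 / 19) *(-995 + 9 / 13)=-64630 / 247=-261.66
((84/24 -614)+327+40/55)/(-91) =6221/2002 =3.11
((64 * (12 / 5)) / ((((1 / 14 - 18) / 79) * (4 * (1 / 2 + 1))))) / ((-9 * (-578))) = -70784 / 3264255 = -0.02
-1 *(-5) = 5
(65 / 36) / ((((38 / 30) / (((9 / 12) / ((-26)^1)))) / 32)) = -25 / 19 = -1.32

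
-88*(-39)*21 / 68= 18018 / 17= 1059.88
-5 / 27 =-0.19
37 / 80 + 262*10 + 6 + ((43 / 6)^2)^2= 17056741 / 3240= 5264.43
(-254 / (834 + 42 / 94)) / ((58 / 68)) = -23876 / 66903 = -0.36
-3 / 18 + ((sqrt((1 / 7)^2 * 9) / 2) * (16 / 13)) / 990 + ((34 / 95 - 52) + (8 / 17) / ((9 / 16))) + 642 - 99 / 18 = 8519161523 / 14549535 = 585.53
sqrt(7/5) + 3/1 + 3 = sqrt(35)/5 + 6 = 7.18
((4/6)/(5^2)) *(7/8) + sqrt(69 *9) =7/300 + 3 *sqrt(69) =24.94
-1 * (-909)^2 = -826281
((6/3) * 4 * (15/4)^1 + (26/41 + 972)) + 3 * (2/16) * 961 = 447067/328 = 1363.01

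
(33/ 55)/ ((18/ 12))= 2/ 5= 0.40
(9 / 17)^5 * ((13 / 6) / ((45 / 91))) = 2587221 / 14198570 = 0.18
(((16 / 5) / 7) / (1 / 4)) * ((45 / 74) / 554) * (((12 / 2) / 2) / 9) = 48 / 71743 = 0.00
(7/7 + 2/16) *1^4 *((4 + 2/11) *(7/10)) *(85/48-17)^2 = 86032121/112640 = 763.78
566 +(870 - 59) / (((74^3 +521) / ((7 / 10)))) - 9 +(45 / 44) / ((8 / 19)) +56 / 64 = 560.31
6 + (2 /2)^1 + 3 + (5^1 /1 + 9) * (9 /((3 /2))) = 94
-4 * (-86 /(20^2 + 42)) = 172 /221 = 0.78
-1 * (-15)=15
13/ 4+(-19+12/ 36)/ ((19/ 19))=-185/ 12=-15.42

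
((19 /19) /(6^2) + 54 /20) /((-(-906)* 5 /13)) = 6383 /815400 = 0.01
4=4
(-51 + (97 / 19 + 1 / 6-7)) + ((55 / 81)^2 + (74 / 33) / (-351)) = -1863676073 / 35652474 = -52.27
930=930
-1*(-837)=837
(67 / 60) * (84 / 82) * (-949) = -445081 / 410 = -1085.56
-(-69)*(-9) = -621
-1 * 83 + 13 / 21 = -1730 / 21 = -82.38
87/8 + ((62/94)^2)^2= 11.06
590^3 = 205379000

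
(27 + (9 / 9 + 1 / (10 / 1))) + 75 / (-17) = 4027 / 170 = 23.69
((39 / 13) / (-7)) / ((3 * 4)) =-1 / 28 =-0.04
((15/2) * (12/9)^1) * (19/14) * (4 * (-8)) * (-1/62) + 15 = 22.00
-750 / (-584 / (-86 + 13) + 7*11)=-150 / 17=-8.82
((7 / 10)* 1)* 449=3143 / 10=314.30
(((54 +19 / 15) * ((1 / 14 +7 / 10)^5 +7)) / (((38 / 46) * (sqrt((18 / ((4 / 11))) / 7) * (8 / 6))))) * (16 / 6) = 14567265488288 * sqrt(154) / 493968234375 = 365.96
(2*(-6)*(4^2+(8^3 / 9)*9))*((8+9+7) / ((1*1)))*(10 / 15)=-101376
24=24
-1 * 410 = -410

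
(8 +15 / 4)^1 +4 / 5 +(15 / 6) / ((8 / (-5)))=879 / 80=10.99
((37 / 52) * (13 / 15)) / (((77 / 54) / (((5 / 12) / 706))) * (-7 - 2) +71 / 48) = -148 / 5218397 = -0.00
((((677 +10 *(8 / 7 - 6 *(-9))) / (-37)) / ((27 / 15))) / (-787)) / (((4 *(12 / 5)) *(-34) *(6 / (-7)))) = 214975 / 2566199232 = 0.00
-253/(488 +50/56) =-7084/13689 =-0.52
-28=-28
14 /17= 0.82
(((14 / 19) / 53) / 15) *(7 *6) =196 / 5035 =0.04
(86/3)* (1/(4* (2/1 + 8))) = 0.72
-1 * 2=-2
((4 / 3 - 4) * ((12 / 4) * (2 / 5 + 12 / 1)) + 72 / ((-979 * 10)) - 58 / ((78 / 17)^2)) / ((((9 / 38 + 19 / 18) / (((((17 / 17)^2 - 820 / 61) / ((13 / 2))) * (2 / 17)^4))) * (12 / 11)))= 5838701548196 / 220159716733333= 0.03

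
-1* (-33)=33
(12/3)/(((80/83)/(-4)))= -83/5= -16.60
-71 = -71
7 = 7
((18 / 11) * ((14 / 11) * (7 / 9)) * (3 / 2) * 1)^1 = 2.43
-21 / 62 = -0.34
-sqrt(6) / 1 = -sqrt(6) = -2.45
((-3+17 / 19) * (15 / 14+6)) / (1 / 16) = -31680 / 133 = -238.20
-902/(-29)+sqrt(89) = sqrt(89)+902/29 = 40.54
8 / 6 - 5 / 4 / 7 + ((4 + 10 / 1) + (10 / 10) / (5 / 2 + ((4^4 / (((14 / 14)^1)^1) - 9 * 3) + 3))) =85315 / 5628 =15.16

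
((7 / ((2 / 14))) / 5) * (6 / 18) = 3.27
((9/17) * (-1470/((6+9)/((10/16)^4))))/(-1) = 275625/34816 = 7.92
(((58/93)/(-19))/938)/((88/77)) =-29/947112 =-0.00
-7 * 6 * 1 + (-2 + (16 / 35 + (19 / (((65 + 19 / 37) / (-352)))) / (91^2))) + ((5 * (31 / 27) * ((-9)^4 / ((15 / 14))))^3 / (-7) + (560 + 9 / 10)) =-6206206261234.66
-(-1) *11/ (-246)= -0.04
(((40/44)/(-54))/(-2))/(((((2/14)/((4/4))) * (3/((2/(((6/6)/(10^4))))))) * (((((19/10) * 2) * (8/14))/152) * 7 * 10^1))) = 350000/891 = 392.82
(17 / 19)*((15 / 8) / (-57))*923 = -78455 / 2888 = -27.17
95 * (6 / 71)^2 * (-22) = -14.93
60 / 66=10 / 11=0.91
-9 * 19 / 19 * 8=-72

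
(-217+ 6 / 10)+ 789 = 2863 / 5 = 572.60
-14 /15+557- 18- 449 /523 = 4214398 /7845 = 537.21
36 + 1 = 37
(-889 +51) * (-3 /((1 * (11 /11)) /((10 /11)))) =25140 /11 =2285.45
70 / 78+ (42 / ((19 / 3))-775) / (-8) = 574681 / 5928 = 96.94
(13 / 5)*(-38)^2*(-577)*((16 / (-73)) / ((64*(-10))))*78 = -105606579 / 1825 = -57866.62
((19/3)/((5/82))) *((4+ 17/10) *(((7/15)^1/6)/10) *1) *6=103607/3750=27.63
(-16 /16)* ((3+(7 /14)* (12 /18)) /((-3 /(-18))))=-20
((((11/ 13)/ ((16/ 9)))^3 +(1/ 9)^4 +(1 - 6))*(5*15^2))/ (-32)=36104272188625/ 209926619136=171.99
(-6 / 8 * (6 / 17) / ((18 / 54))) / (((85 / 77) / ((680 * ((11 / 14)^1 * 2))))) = -13068 / 17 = -768.71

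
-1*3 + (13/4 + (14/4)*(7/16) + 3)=4.78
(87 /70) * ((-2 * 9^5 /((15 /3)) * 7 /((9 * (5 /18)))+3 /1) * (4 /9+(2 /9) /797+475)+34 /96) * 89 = -15522742867932347 /4463200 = -3477940237.48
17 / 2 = 8.50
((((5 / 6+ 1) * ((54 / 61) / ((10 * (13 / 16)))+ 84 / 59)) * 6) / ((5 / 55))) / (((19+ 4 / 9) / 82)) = 32017619304 / 40938625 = 782.09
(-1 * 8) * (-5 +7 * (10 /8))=-30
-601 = -601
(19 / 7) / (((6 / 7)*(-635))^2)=133 / 14516100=0.00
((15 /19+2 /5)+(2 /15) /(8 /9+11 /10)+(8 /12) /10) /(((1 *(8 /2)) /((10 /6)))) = 33751 /61218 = 0.55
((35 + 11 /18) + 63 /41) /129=27415 /95202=0.29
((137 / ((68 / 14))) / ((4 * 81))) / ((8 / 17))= 959 / 5184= 0.18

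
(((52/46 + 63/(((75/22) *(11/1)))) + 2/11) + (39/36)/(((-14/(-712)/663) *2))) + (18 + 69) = 1625252339/88550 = 18354.06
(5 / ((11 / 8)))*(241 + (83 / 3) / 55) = 318784 / 363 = 878.19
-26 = -26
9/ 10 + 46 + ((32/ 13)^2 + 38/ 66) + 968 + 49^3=6618255733/ 55770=118670.53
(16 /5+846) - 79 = 3851 /5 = 770.20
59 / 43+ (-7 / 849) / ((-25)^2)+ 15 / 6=176697523 / 45633750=3.87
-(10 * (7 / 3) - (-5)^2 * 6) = 380 / 3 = 126.67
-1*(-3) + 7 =10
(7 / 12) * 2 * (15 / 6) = 35 / 12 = 2.92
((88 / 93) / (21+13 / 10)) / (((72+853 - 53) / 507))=18590 / 753517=0.02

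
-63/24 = -21/8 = -2.62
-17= -17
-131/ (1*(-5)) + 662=3441/ 5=688.20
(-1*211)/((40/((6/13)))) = -633/260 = -2.43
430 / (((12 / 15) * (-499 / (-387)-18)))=-416025 / 12934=-32.17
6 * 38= 228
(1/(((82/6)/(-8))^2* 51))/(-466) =-96/6658441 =-0.00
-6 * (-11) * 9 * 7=4158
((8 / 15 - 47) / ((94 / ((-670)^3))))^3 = 9212373950165167379264731000000 / 2803221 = 3286353073897907934930828.00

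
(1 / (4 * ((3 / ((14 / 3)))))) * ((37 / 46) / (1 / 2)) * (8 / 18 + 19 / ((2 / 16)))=177674 / 1863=95.37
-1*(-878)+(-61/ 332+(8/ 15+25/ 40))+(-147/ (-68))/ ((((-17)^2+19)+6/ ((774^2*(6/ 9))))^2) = 62555412868708629029131/ 71168622348407359080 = 878.97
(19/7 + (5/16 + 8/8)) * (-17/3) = -7667/336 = -22.82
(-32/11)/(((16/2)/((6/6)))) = -4/11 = -0.36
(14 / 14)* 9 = 9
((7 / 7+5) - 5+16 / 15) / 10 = 31 / 150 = 0.21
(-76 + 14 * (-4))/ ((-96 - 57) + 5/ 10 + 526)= -88/ 249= -0.35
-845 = -845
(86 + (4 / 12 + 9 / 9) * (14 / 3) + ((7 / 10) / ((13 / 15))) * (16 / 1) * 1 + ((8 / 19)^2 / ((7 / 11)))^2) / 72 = 39307612615 / 26896690548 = 1.46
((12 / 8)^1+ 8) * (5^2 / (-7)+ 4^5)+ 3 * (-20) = 134877 / 14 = 9634.07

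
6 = 6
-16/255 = -0.06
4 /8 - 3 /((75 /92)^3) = -1416751 /281250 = -5.04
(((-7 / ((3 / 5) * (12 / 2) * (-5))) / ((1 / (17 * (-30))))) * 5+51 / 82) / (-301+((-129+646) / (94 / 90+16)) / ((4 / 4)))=186992299 / 51070092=3.66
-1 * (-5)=5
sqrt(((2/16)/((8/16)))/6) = sqrt(6)/12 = 0.20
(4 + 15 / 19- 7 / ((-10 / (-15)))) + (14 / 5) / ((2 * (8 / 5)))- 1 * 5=-1495 / 152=-9.84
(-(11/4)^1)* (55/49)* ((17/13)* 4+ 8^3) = -1017005/637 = -1596.55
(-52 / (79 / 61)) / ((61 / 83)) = -4316 / 79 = -54.63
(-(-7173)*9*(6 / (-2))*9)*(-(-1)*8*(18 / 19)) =-250997616 / 19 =-13210400.84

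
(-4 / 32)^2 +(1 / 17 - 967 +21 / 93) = -32604849 / 33728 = -966.70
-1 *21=-21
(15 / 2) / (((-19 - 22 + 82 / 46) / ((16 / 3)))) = -1.02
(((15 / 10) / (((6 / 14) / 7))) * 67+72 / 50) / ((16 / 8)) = 82147 / 100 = 821.47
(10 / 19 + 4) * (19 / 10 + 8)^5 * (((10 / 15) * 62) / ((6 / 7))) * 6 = 29578960518723 / 237500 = 124542991.66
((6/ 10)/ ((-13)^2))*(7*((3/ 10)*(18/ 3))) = 189/ 4225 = 0.04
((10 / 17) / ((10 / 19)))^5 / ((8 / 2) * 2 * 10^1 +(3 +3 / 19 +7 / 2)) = 0.02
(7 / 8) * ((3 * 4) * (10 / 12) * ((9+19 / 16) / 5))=1141 / 64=17.83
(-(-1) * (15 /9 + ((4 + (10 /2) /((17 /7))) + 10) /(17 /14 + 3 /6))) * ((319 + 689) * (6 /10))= 6673.55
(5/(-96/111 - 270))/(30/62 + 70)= -1147/4379614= -0.00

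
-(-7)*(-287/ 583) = -2009/ 583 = -3.45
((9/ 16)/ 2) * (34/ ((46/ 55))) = 8415/ 736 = 11.43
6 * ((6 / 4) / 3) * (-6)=-18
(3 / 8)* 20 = 15 / 2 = 7.50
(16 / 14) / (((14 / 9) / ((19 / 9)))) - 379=-18495 / 49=-377.45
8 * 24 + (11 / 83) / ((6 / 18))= 15969 / 83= 192.40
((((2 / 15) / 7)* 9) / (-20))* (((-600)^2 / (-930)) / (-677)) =-720 / 146909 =-0.00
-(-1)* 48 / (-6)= -8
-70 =-70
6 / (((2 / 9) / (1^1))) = 27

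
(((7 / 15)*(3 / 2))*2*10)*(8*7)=784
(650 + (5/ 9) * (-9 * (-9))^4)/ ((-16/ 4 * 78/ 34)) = -406563415/ 156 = -2606175.74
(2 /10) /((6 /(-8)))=-4 /15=-0.27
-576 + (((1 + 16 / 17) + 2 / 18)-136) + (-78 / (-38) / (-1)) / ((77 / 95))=-8393729 / 11781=-712.48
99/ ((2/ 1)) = 99/ 2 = 49.50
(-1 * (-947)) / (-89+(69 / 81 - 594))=-25569 / 18418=-1.39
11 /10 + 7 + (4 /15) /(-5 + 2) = 721 /90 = 8.01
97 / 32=3.03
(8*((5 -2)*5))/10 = 12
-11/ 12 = -0.92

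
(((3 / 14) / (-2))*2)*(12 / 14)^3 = -324 / 2401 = -0.13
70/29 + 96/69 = 2538/667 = 3.81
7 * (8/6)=28/3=9.33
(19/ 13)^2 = 361/ 169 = 2.14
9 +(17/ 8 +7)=18.12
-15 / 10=-3 / 2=-1.50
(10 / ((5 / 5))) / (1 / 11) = 110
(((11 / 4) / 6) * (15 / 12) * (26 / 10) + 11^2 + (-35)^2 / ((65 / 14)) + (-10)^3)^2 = 586530817609 / 1557504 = 376583.83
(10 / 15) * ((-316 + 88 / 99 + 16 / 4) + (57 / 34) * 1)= -94687 / 459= -206.29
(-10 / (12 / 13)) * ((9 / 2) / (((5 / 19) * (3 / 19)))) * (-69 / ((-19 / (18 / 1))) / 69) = -2223 / 2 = -1111.50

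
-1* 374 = -374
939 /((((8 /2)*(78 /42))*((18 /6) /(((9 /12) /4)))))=6573 /832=7.90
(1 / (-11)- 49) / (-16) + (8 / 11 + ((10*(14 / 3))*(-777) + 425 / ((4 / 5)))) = -785949 / 22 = -35724.95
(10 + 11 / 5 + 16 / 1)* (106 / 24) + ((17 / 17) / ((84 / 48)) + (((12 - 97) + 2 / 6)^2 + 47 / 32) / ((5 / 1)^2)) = 4152133 / 10080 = 411.92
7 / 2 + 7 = 21 / 2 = 10.50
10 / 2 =5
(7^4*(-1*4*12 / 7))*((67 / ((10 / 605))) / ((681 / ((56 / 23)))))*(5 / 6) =-3114385120 / 15663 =-198837.08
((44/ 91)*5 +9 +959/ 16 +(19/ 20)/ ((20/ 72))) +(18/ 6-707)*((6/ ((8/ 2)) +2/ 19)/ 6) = -235647059/ 2074800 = -113.58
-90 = -90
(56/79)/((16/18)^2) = 0.90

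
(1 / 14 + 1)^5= 759375 / 537824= 1.41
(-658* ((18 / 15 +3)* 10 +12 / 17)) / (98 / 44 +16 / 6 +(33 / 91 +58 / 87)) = -2869114248 / 604775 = -4744.10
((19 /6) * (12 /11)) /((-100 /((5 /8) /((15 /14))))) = -133 /6600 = -0.02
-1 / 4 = -0.25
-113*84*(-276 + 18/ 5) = 2585620.80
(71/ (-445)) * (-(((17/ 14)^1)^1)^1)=1207/ 6230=0.19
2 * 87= 174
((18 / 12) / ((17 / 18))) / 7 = 27 / 119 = 0.23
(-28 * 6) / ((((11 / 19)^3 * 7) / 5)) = -618.39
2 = 2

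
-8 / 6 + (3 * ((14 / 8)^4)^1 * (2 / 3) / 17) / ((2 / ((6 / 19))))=-143767 / 124032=-1.16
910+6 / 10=4553 / 5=910.60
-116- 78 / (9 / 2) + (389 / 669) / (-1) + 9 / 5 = -147308 / 1115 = -132.11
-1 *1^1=-1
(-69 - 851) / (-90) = 92 / 9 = 10.22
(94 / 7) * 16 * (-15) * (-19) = 428640 / 7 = 61234.29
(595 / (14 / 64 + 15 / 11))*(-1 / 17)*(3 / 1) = -36960 / 557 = -66.36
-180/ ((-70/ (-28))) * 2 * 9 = -1296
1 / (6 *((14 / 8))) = 2 / 21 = 0.10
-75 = -75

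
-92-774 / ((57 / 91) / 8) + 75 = -188147 / 19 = -9902.47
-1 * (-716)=716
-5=-5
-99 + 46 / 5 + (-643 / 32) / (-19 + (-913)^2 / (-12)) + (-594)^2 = 352746.20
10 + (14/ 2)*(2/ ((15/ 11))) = 304/ 15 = 20.27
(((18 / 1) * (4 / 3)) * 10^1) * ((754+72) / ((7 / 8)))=226560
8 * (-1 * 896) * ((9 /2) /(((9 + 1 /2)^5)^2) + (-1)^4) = -7168.00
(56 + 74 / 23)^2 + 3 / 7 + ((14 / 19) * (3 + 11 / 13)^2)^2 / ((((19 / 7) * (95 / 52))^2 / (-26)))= 7658230021483435 / 2264741665459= 3381.50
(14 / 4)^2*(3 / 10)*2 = 7.35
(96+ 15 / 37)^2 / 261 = 48749 / 1369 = 35.61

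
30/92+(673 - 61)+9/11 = 310251/506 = 613.14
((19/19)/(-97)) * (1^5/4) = -1/388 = -0.00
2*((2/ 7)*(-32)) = -128/ 7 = -18.29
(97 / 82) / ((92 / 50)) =2425 / 3772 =0.64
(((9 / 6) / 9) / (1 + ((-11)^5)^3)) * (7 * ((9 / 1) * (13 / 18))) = -13 / 7160996861855400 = -0.00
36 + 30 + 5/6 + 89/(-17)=61.60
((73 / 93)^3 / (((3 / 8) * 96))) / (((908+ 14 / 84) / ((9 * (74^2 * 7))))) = 7455899822 / 1460980431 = 5.10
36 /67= 0.54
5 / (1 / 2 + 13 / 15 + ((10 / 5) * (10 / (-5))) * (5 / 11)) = -1650 / 149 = -11.07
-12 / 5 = -2.40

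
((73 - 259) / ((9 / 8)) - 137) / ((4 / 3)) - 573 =-3199 / 4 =-799.75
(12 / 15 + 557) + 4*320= 9189 / 5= 1837.80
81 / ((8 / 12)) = 243 / 2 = 121.50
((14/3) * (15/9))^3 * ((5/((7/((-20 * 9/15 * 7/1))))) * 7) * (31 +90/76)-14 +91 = -29363874491/4617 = -6359946.82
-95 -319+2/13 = -5380/13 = -413.85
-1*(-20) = 20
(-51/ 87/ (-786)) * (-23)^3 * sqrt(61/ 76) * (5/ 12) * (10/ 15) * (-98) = 50675555 * sqrt(1159)/ 7795548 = 221.31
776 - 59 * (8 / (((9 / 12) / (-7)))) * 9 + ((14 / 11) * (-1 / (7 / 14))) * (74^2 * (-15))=2744584 / 11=249507.64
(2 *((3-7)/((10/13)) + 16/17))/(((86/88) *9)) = -31856/32895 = -0.97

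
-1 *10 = -10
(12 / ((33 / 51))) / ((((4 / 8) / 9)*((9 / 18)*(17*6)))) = 72 / 11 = 6.55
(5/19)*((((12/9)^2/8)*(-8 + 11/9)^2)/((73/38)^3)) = 107462480/283593393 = 0.38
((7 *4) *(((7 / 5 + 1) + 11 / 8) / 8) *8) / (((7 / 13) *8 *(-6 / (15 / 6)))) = -1963 / 192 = -10.22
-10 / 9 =-1.11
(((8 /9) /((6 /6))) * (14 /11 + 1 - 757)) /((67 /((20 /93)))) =-2.15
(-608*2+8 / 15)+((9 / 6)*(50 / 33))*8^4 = 1335448 / 165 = 8093.62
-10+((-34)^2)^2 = 1336326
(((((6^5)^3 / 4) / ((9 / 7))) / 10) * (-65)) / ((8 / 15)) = -1114240458240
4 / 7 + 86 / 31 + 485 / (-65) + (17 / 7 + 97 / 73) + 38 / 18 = 464020 / 264771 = 1.75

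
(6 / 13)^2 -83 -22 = -17709 / 169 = -104.79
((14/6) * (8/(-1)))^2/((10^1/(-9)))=-1568/5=-313.60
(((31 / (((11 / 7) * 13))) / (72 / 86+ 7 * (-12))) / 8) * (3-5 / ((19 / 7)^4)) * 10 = -8840142745 / 133283978256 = -0.07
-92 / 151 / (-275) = 92 / 41525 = 0.00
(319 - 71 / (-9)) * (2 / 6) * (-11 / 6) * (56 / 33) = -82376 / 243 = -339.00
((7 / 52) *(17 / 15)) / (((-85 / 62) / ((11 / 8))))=-2387 / 15600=-0.15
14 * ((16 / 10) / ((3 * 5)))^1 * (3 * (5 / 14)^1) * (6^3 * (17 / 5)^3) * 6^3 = 1833767424 / 625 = 2934027.88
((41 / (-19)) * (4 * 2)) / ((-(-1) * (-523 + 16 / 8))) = 0.03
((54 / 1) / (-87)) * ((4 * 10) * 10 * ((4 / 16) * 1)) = -1800 / 29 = -62.07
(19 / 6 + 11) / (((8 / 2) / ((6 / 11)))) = 85 / 44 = 1.93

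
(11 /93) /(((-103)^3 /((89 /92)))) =-979 /9349372212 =-0.00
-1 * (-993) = 993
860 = 860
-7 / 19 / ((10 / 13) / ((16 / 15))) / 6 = -364 / 4275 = -0.09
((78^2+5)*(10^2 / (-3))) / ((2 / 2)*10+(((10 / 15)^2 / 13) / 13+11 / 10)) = -3087123000 / 168871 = -18280.95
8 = 8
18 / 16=9 / 8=1.12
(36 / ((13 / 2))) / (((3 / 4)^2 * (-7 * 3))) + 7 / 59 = -0.35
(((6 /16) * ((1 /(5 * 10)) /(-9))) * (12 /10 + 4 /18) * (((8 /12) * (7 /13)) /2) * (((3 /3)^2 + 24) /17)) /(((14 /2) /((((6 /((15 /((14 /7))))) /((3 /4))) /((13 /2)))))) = -128 /17453475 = -0.00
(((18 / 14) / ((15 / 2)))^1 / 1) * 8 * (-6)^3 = -296.23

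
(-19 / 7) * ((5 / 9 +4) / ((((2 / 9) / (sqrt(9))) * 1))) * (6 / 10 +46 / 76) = -28167 / 140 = -201.19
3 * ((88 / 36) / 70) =11 / 105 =0.10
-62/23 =-2.70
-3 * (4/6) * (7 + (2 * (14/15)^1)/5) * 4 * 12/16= -1106/25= -44.24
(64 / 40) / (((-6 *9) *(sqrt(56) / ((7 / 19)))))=-sqrt(14) / 2565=-0.00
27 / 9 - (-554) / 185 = 1109 / 185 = 5.99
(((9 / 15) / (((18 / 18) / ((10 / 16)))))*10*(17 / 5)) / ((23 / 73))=3723 / 92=40.47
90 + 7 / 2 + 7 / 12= 1129 / 12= 94.08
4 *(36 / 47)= 144 / 47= 3.06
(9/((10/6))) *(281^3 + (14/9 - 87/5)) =2995383396/25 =119815335.84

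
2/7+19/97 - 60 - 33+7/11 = -686267/7469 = -91.88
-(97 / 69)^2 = -9409 / 4761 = -1.98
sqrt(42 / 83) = sqrt(3486) / 83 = 0.71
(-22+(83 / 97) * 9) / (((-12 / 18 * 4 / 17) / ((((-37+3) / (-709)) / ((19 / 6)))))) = 189873 / 137546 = 1.38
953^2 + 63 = 908272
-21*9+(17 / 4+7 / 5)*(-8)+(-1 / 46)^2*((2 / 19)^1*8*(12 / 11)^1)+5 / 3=-385636048 / 1658415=-232.53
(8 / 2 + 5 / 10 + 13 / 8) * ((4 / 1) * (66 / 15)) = 539 / 5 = 107.80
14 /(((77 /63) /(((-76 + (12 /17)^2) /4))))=-687330 /3179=-216.21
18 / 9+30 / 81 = 64 / 27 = 2.37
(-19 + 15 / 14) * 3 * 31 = -1667.36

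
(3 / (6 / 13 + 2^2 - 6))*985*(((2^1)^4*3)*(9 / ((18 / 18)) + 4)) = -1198548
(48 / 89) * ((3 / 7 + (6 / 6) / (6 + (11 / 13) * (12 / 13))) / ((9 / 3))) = 36968 / 356979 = 0.10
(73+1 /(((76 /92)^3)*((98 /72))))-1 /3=74581874 /1008273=73.97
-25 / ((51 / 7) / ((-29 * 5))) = 25375 / 51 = 497.55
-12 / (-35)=12 / 35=0.34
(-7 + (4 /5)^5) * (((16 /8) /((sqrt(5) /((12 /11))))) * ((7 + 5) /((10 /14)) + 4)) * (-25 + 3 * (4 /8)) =3182.30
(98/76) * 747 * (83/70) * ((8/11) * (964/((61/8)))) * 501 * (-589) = -103966439347008/3355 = -30988506511.78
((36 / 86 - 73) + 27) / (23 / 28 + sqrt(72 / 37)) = 9340576 / 317125 - 1843968* sqrt(74) / 317125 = -20.57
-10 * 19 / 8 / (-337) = 95 / 1348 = 0.07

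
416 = 416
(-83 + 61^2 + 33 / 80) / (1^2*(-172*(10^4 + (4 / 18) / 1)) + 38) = -2619657 / 1238400160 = -0.00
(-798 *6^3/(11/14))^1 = -2413152/11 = -219377.45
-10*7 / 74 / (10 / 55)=-5.20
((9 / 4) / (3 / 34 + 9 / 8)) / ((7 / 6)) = 612 / 385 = 1.59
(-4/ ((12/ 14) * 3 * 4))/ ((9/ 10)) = -35/ 81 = -0.43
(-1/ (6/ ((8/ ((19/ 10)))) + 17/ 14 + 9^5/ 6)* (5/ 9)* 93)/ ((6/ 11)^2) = -1312850/ 74421693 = -0.02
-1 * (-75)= 75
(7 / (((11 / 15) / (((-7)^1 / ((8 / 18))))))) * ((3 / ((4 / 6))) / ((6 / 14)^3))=-8594.49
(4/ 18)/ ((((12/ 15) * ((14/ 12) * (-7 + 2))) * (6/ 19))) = -19/ 126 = -0.15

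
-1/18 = -0.06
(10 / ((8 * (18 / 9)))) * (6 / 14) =15 / 56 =0.27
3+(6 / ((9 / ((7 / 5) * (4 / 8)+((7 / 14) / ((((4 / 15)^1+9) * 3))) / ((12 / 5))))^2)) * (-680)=-2085781037 / 93900060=-22.21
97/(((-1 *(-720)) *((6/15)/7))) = 679/288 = 2.36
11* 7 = 77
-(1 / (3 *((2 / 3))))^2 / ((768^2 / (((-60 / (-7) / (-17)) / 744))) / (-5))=-25 / 17406885888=-0.00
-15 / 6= -5 / 2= -2.50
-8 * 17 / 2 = -68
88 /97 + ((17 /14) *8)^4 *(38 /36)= 19704839576 /2096073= 9400.84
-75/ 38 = -1.97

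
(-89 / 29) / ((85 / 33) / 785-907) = 461109 / 136275350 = 0.00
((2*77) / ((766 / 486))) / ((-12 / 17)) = -106029 / 766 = -138.42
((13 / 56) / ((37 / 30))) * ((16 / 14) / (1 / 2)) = 780 / 1813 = 0.43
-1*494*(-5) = 2470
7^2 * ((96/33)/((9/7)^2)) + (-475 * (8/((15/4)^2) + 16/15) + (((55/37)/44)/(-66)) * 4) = -45537959/65934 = -690.66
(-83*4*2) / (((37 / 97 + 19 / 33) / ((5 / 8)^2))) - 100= -9093275 / 24512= -370.97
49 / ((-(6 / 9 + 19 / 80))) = -54.19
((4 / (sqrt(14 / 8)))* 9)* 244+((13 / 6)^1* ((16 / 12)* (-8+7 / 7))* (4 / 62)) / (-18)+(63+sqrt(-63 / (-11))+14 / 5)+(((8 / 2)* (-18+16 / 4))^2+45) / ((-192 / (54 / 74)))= 3* sqrt(77) / 11+1598967577 / 29730240+17568* sqrt(7) / 7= 6696.26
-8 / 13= -0.62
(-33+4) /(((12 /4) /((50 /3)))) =-161.11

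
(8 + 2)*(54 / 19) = 540 / 19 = 28.42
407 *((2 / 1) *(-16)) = -13024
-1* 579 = -579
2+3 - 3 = 2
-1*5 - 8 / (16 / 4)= -7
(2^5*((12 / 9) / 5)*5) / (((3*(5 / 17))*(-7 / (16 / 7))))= -34816 / 2205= -15.79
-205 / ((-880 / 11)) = 41 / 16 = 2.56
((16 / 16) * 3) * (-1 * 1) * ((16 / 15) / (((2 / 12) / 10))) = -192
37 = 37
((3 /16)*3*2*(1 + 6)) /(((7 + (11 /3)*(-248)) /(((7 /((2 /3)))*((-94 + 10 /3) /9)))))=2499 /2707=0.92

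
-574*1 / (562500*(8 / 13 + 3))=-3731 / 13218750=-0.00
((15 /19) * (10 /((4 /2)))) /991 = 75 /18829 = 0.00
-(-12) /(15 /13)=52 /5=10.40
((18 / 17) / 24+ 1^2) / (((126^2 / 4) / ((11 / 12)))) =781 / 3238704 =0.00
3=3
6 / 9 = 2 / 3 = 0.67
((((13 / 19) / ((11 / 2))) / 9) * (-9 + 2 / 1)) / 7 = -26 / 1881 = -0.01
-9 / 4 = -2.25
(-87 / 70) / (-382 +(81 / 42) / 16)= 1392 / 427705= 0.00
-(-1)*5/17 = 5/17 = 0.29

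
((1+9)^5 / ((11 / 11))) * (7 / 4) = 175000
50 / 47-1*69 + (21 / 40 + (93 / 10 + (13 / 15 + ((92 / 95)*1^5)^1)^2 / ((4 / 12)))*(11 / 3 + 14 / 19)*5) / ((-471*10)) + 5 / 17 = -629405352556837 / 9292466199600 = -67.73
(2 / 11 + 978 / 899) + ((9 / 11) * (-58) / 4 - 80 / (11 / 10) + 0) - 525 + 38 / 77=-84151315 / 138446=-607.83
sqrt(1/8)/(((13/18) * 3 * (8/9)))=27 * sqrt(2)/208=0.18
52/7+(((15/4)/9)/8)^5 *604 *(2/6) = 317998655189/42807066624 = 7.43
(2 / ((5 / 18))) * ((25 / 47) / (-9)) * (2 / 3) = -40 / 141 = -0.28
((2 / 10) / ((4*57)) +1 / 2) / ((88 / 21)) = 3997 / 33440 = 0.12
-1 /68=-0.01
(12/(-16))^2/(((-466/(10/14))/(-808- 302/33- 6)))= 101865/143528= 0.71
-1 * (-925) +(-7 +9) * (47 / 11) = 10269 / 11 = 933.55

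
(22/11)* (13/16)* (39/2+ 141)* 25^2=2608125/16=163007.81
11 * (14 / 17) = 154 / 17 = 9.06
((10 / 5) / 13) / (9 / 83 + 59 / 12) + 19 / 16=1268107 / 1041040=1.22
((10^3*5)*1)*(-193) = -965000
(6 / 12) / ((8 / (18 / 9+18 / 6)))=5 / 16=0.31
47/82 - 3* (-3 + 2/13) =9713/1066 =9.11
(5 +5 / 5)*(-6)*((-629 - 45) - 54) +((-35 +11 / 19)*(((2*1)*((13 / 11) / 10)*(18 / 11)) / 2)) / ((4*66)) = 13255469487 / 505780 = 26207.97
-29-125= -154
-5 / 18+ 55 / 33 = 25 / 18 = 1.39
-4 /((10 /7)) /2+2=3 /5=0.60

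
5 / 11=0.45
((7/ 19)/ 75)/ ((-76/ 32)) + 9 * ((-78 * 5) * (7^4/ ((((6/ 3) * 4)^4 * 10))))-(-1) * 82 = -13723978301/ 110899200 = -123.75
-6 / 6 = -1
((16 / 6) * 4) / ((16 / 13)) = 8.67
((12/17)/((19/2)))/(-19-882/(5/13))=-120/3734203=-0.00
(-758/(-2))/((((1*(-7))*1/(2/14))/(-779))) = 295241/49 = 6025.33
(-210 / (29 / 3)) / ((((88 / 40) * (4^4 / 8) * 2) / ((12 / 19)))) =-4725 / 48488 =-0.10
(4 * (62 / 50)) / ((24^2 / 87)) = 899 / 1200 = 0.75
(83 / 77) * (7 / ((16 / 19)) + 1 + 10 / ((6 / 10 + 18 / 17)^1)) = 2872547 / 173712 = 16.54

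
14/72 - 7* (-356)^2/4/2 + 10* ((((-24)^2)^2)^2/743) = 39624146915849/26748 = 1481387278.15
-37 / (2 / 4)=-74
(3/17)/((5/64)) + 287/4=25163/340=74.01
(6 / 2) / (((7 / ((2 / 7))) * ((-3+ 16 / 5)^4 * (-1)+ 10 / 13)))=16250 / 101871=0.16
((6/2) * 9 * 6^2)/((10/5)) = 486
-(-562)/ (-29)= -562/ 29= -19.38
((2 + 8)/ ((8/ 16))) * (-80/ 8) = -200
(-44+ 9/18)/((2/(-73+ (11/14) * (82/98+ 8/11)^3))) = 1213618117197/797189624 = 1522.37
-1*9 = -9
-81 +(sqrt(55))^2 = -26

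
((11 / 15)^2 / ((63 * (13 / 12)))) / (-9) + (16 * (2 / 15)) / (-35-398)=-1388932 / 239373225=-0.01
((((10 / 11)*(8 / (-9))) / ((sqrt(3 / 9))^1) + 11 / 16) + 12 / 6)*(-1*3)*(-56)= 903 / 2 -4480*sqrt(3) / 33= 216.36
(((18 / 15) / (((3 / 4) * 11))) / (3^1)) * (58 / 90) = 232 / 7425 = 0.03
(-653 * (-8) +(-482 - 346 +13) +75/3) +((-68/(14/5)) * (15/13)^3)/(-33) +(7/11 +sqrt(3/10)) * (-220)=726602936/169169 - 22 * sqrt(30)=4174.63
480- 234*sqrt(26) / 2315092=480- 9*sqrt(26) / 89042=480.00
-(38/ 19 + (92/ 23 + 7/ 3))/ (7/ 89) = -2225/ 21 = -105.95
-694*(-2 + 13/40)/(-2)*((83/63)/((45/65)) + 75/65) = -130961617/73710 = -1776.71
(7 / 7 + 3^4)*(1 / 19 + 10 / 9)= 16318 / 171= 95.43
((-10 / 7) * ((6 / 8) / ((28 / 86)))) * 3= -1935 / 196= -9.87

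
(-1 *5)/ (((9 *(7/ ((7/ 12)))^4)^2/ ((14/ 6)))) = -35/ 104485552128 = -0.00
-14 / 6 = -7 / 3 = -2.33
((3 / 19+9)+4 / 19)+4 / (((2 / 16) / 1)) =786 / 19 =41.37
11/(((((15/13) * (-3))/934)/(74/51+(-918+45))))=5936697338/2295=2586796.23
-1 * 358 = -358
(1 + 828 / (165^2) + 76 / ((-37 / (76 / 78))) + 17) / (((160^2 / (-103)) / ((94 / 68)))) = -169357316473 / 1899680640000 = -0.09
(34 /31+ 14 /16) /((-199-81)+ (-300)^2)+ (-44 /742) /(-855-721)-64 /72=-13008941072513 /14636040108480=-0.89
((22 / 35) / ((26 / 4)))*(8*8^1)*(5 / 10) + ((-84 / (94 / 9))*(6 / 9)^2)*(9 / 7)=-32104 / 21385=-1.50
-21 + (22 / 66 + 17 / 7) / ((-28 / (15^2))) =-43.19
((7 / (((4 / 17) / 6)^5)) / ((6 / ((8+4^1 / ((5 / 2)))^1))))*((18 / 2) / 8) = 21736590813 / 160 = 135853692.58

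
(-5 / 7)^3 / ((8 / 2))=-125 / 1372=-0.09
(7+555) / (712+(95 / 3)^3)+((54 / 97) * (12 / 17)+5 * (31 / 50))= 50741445061 / 14455117510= 3.51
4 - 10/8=11/4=2.75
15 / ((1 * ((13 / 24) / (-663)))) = -18360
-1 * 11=-11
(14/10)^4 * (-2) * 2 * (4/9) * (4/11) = -153664/61875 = -2.48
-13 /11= -1.18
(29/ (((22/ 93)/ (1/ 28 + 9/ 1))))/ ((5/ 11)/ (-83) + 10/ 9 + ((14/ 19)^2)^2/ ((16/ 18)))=66425751011367/ 86188961096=770.70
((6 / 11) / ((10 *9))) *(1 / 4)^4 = 1 / 42240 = 0.00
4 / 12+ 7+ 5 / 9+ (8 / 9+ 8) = 16.78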